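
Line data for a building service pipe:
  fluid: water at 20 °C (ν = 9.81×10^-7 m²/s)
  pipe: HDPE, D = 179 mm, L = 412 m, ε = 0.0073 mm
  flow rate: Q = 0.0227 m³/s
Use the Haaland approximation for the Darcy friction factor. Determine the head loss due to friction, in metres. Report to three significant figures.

h_f ≈ 1.56 m

V = 4Q/(πD²) = 4·0.0227/(π·0.179²) = 0.9020 m/s
Re = VD/ν = 0.9020·0.179/9.81×10^-7 = 1.65×10^5 → turbulent
ε/D = 0.0073/179 = 4.08×10^-5
Haaland: f = 0.01634
h_f = f(L/D)V²/(2g) = 0.01634·(412/0.179)·0.9020²/(2·9.81) = 1.560 m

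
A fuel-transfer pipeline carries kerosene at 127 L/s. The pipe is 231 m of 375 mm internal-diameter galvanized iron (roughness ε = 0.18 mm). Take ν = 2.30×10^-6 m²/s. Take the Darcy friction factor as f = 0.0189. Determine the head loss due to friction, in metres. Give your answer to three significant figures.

h_f ≈ 0.785 m

V = 4Q/(πD²) = 4·0.127/(π·0.375²) = 1.150 m/s
h_f = f(L/D)V²/(2g) = 0.01890·(231/0.375)·1.150²/(2·9.81) = 0.7846 m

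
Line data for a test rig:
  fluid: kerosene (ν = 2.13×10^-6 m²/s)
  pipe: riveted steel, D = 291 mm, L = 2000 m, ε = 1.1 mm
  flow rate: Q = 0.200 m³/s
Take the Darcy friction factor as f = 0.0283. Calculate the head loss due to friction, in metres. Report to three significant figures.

h_f ≈ 89.6 m

V = 4Q/(πD²) = 4·0.200/(π·0.291²) = 3.007 m/s
h_f = f(L/D)V²/(2g) = 0.02830·(2000/0.291)·3.007²/(2·9.81) = 89.65 m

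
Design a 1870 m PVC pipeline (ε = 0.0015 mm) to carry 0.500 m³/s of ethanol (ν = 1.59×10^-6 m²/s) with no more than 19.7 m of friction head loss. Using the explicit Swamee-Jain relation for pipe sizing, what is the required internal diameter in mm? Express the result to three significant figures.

Swamee-Jain (Type III): D = 0.66·[ε^1.25·(LQ²/(gh_f))^4.75 + ν·Q^9.4·(L/(gh_f))^5.2]^0.04
LQ²/(gh_f) = 2.419; L/(gh_f) = 9.676
Term 1 = ε^1.25·(…)^4.75 = 3.49×10^-6; Term 2 = ν·Q^9.4·(…)^5.2 = 3.14×10^-4
D = 0.66·(3.49×10^-6 + 3.14×10^-4)^0.04 = 0.4782 m = 478 mm
Check: V = 2.78 m/s, Re = 8.37×10^5, f = 0.01203, h_f = 18.6 m ≈ 19.7 m ✓

D ≈ 478 mm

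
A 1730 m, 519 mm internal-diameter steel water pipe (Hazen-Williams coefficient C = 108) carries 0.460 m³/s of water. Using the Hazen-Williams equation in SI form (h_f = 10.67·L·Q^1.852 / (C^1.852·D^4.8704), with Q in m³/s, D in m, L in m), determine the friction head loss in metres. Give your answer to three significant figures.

h_f ≈ 18.3 m

h_f = 10.67·1730·0.460^1.852 / (108^1.852·0.519^4.8704) = 18.32 m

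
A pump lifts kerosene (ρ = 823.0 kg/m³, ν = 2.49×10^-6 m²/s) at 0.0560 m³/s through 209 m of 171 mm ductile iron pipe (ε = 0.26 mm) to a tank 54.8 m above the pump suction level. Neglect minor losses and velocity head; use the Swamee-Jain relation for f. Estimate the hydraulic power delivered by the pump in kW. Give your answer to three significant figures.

V = 4Q/(πD²) = 2.438 m/s; Re = 1.67×10^5; ε/D = 0.00152; f = 0.02324
h_f = f(L/D)V²/2g = 8.608 m
Total head H = z + h_f = 54.8 + 8.608 = 63.41 m
P_hyd = ρgQH = 823.0·9.81·0.0560·63.41 = 28.67 kW

P_hyd ≈ 28.7 kW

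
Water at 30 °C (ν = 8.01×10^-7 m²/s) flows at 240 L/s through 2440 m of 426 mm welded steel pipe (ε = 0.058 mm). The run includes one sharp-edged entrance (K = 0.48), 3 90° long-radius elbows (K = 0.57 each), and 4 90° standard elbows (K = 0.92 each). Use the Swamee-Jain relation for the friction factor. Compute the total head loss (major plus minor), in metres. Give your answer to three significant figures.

H_L ≈ 12.5 m

V = 4Q/(πD²) = 1.684 m/s; V²/2g = 0.1445 m
Re = 8.96×10^5, ε/D = 1.36×10^-4 → f = 0.01412 (Swamee-Jain)
Major: h_f = f(L/D)·V²/2g = 0.01412·5728·0.1445 = 11.69 m
Minor: ΣK = 5.87; h_m = ΣK·V²/2g = 0.8483 m
Total H_L = 11.69 + 0.8483 = 12.54 m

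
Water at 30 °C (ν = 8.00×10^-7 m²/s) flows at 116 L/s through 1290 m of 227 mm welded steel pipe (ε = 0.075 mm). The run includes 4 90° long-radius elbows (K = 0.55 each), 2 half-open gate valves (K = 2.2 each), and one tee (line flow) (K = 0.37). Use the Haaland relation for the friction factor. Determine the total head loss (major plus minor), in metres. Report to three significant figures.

V = 4Q/(πD²) = 2.866 m/s; V²/2g = 0.4187 m
Re = 8.13×10^5, ε/D = 3.30×10^-4 → f = 0.01600 (Haaland)
Major: h_f = f(L/D)·V²/2g = 0.01600·5683·0.4187 = 38.07 m
Minor: ΣK = 6.97; h_m = ΣK·V²/2g = 2.919 m
Total H_L = 38.07 + 2.919 = 40.98 m

H_L ≈ 41.0 m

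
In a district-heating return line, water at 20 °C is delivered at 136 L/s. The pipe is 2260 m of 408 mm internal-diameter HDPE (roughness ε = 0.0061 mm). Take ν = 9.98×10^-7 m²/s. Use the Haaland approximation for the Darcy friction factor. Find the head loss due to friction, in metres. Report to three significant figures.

V = 4Q/(πD²) = 4·0.136/(π·0.408²) = 1.040 m/s
Re = VD/ν = 1.040·0.408/9.98×10^-7 = 4.25×10^5 → turbulent
ε/D = 0.0061/408 = 1.50×10^-5
Haaland: f = 0.01360
h_f = f(L/D)V²/(2g) = 0.01360·(2260/0.408)·1.040²/(2·9.81) = 4.156 m

h_f ≈ 4.16 m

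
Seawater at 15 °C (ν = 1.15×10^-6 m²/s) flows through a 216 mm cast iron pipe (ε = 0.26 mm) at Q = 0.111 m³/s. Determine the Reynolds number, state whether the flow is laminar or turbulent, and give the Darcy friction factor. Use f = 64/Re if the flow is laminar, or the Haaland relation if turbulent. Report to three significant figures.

V = 4Q/(πD²) = 3.029 m/s
Re = VD/ν = 3.029·0.216/1.15×10^-6 = 5.69×10^5
Re > 4000 → turbulent; ε/D = 0.00120
Haaland: f = 0.02100

Re ≈ 5.69×10^5; turbulent; f ≈ 0.0210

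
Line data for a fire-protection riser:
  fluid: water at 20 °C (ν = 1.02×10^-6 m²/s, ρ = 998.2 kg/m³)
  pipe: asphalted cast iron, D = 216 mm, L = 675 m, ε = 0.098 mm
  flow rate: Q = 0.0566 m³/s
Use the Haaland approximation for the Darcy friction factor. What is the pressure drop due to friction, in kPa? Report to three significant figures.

V = 4Q/(πD²) = 4·0.0566/(π·0.216²) = 1.545 m/s
Re = VD/ν = 1.545·0.216/1.02×10^-6 = 3.27×10^5 → turbulent
ε/D = 0.098/216 = 4.54×10^-4
Haaland: f = 0.01770
h_f = f(L/D)V²/(2g) = 0.01770·(675/0.216)·1.545²/(2·9.81) = 6.724 m
Δp = ρg·h_f = 998.2·9.81·6.724 = 65.85 kPa

Δp ≈ 65.8 kPa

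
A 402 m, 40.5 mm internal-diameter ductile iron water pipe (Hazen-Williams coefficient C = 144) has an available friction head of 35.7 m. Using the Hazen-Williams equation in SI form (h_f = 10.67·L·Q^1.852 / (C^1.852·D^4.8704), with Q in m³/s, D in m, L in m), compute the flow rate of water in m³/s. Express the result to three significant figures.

Rearranging: Q = [h_f·C^1.852·D^4.8704 / (10.67·L)]^(1/1.852)
Q = [35.7·144^1.852·0.0405^4.8704 / (10.67·402)]^0.540 = 0.002362 m³/s

Q ≈ 0.00236 m³/s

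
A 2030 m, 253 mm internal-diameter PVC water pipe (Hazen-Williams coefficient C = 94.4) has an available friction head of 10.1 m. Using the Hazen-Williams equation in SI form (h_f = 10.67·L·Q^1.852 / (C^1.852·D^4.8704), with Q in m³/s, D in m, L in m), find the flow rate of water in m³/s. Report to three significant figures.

Q ≈ 0.0404 m³/s

Rearranging: Q = [h_f·C^1.852·D^4.8704 / (10.67·L)]^(1/1.852)
Q = [10.1·94.4^1.852·0.253^4.8704 / (10.67·2030)]^0.540 = 0.04041 m³/s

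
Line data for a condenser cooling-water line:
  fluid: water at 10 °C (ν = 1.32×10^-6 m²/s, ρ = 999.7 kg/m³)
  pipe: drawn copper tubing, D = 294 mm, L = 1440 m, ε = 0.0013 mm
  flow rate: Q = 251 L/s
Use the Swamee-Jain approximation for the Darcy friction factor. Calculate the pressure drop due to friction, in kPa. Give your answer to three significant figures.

V = 4Q/(πD²) = 4·0.251/(π·0.294²) = 3.697 m/s
Re = VD/ν = 3.697·0.294/1.32×10^-6 = 8.23×10^5 → turbulent
ε/D = 0.0013/294 = 4.42×10^-6
Swamee-Jain: f = 0.01209
h_f = f(L/D)V²/(2g) = 0.01209·(1440/0.294)·3.697²/(2·9.81) = 41.27 m
Δp = ρg·h_f = 999.7·9.81·41.27 = 404.8 kPa

Δp ≈ 405 kPa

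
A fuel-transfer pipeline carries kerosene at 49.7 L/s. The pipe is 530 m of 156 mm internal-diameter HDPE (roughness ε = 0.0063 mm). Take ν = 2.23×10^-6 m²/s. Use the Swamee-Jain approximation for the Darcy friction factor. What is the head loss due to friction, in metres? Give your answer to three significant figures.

h_f ≈ 18.9 m

V = 4Q/(πD²) = 4·0.0497/(π·0.156²) = 2.600 m/s
Re = VD/ν = 2.600·0.156/2.23×10^-6 = 1.82×10^5 → turbulent
ε/D = 0.0063/156 = 4.04×10^-5
Swamee-Jain: f = 0.01617
h_f = f(L/D)V²/(2g) = 0.01617·(530/0.156)·2.600²/(2·9.81) = 18.93 m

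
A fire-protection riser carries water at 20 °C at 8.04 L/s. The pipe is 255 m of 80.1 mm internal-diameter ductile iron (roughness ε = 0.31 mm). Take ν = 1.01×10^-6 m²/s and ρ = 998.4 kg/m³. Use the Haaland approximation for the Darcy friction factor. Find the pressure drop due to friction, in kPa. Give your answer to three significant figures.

Δp ≈ 117 kPa

V = 4Q/(πD²) = 4·0.00804/(π·0.0801²) = 1.596 m/s
Re = VD/ν = 1.596·0.0801/1.01×10^-6 = 1.27×10^5 → turbulent
ε/D = 0.31/80.1 = 0.00387
Haaland: f = 0.02899
h_f = f(L/D)V²/(2g) = 0.02899·(255/0.0801)·1.596²/(2·9.81) = 11.98 m
Δp = ρg·h_f = 998.4·9.81·11.98 = 117.3 kPa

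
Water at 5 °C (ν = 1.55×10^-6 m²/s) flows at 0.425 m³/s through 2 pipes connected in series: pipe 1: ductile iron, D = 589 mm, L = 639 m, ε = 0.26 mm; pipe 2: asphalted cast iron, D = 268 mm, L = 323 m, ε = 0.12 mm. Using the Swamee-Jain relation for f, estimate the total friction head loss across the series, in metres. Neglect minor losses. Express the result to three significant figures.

Pipe 1: V = 1.560 m/s, Re = 5.93×10^5, ε/D = 4.41×10^-4, f = 0.01725, h_1 = f(L/D)V²/2g = 2.320 m
Pipe 2: V = 7.534 m/s, Re = 1.30×10^6, ε/D = 4.48×10^-4, f = 0.01681, h_2 = f(L/D)V²/2g = 58.60 m
Series → Q common, losses add: H = Σh = 60.92 m

H ≈ 60.9 m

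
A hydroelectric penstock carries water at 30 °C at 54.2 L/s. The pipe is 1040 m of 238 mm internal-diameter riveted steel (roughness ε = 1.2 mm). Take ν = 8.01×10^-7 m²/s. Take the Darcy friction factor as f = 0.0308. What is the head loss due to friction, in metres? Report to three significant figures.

V = 4Q/(πD²) = 4·0.0542/(π·0.238²) = 1.218 m/s
h_f = f(L/D)V²/(2g) = 0.03080·(1040/0.238)·1.218²/(2·9.81) = 10.18 m

h_f ≈ 10.2 m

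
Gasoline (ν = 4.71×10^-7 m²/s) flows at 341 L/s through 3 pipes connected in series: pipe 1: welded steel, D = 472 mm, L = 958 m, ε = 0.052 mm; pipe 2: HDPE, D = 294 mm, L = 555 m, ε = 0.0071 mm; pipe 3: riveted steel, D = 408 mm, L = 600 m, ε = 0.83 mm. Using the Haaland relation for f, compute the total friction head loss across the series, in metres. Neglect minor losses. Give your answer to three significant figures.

Pipe 1: V = 1.949 m/s, Re = 1.95×10^6, ε/D = 1.10×10^-4, f = 0.01293, h_1 = f(L/D)V²/2g = 5.079 m
Pipe 2: V = 5.023 m/s, Re = 3.14×10^6, ε/D = 2.41×10^-5, f = 0.01057, h_2 = f(L/D)V²/2g = 25.67 m
Pipe 3: V = 2.608 m/s, Re = 2.26×10^6, ε/D = 0.00203, f = 0.02365, h_3 = f(L/D)V²/2g = 12.06 m
Series → Q common, losses add: H = Σh = 42.80 m

H ≈ 42.8 m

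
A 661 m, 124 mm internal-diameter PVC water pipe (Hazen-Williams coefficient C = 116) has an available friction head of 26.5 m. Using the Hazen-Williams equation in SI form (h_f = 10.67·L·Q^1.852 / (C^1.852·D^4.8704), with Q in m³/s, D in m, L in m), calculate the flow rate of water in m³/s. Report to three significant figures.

Q ≈ 0.0235 m³/s

Rearranging: Q = [h_f·C^1.852·D^4.8704 / (10.67·L)]^(1/1.852)
Q = [26.5·116^1.852·0.124^4.8704 / (10.67·661)]^0.540 = 0.02349 m³/s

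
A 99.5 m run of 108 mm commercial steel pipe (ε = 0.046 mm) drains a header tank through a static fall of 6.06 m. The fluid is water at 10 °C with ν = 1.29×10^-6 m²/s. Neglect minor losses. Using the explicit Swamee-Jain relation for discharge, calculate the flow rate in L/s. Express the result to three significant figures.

Swamee-Jain (Type II): Q = -0.965·√(gD⁵h_f/L)·ln[ε/(3.7D) + √(3.17ν²L/(gD³h_f))]
√(gD⁵h_f/L) = √(9.81·0.108⁵·6.06/99.5) = 0.002963
ε/(3.7D) = 1.15×10^-4; √(3.17ν²L/(gD³h_f)) = 8.37×10^-5
Q = -0.965·0.002963·ln(1.988×10^-4) = 0.02437 m³/s
Check: V = 2.66 m/s, Re = 2.23×10^5, f = 0.01834, h_f = 6.10 m ≈ 6.06 m ✓

Q ≈ 24.4 L/s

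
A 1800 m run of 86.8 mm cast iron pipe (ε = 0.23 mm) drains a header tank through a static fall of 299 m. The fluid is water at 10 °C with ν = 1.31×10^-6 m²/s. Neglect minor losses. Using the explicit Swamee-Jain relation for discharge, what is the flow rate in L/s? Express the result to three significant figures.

Swamee-Jain (Type II): Q = -0.965·√(gD⁵h_f/L)·ln[ε/(3.7D) + √(3.17ν²L/(gD³h_f))]
√(gD⁵h_f/L) = √(9.81·0.0868⁵·299/1800) = 0.002834
ε/(3.7D) = 7.16×10^-4; √(3.17ν²L/(gD³h_f)) = 7.14×10^-5
Q = -0.965·0.002834·ln(7.876×10^-4) = 0.01954 m³/s
Check: V = 3.30 m/s, Re = 2.19×10^5, f = 0.02612, h_f = 301 m ≈ 299 m ✓

Q ≈ 19.5 L/s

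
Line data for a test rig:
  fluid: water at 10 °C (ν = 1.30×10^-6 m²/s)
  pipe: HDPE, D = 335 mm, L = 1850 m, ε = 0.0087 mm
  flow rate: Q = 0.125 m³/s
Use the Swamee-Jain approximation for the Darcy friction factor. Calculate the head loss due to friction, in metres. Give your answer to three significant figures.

h_f ≈ 8.04 m

V = 4Q/(πD²) = 4·0.125/(π·0.335²) = 1.418 m/s
Re = VD/ν = 1.418·0.335/1.30×10^-6 = 3.65×10^5 → turbulent
ε/D = 0.0087/335 = 2.60×10^-5
Swamee-Jain: f = 0.01419
h_f = f(L/D)V²/(2g) = 0.01419·(1850/0.335)·1.418²/(2·9.81) = 8.035 m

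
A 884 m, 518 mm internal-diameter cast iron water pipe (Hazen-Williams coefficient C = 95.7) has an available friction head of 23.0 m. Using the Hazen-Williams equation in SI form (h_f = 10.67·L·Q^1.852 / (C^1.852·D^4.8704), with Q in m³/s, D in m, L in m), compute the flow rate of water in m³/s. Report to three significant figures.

Rearranging: Q = [h_f·C^1.852·D^4.8704 / (10.67·L)]^(1/1.852)
Q = [23.0·95.7^1.852·0.518^4.8704 / (10.67·884)]^0.540 = 0.6589 m³/s

Q ≈ 0.659 m³/s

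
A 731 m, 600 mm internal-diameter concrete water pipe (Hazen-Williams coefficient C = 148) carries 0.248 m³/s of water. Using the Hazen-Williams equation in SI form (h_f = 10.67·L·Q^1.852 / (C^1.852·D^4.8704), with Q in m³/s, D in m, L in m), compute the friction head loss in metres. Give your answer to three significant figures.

h_f = 10.67·731·0.248^1.852 / (148^1.852·0.600^4.8704) = 0.6788 m

h_f ≈ 0.679 m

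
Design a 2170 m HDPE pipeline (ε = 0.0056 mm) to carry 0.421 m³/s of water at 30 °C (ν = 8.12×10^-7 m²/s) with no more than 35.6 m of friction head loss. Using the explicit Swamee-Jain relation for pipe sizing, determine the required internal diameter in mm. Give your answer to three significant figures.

D ≈ 400 mm

Swamee-Jain (Type III): D = 0.66·[ε^1.25·(LQ²/(gh_f))^4.75 + ν·Q^9.4·(L/(gh_f))^5.2]^0.04
LQ²/(gh_f) = 1.101; L/(gh_f) = 6.214
Term 1 = ε^1.25·(…)^4.75 = 4.31×10^-7; Term 2 = ν·Q^9.4·(…)^5.2 = 3.19×10^-6
D = 0.66·(4.31×10^-7 + 3.19×10^-6)^0.04 = 0.3998 m = 400 mm
Check: V = 3.35 m/s, Re = 1.65×10^6, f = 0.01114, h_f = 34.7 m ≈ 35.6 m ✓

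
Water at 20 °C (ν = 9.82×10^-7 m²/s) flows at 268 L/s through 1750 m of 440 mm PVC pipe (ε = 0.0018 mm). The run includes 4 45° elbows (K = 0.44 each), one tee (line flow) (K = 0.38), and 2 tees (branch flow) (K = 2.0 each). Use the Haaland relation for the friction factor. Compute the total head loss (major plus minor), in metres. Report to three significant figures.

H_L ≈ 8.60 m

V = 4Q/(πD²) = 1.763 m/s; V²/2g = 0.1583 m
Re = 7.90×10^5, ε/D = 4.09×10^-6 → f = 0.01212 (Haaland)
Major: h_f = f(L/D)·V²/2g = 0.01212·3977·0.1583 = 7.632 m
Minor: ΣK = 6.14; h_m = ΣK·V²/2g = 0.9722 m
Total H_L = 7.632 + 0.9722 = 8.604 m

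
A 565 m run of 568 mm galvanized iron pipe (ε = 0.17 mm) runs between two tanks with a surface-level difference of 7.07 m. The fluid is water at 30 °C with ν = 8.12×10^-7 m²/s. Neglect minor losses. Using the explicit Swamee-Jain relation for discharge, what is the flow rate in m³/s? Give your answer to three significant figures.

Swamee-Jain (Type II): Q = -0.965·√(gD⁵h_f/L)·ln[ε/(3.7D) + √(3.17ν²L/(gD³h_f))]
√(gD⁵h_f/L) = √(9.81·0.568⁵·7.07/565) = 0.08519
ε/(3.7D) = 8.09×10^-5; √(3.17ν²L/(gD³h_f)) = 9.64×10^-6
Q = -0.965·0.08519·ln(9.053×10^-5) = 0.7653 m³/s
Check: V = 3.02 m/s, Re = 2.11×10^6, f = 0.01537, h_f = 7.11 m ≈ 7.07 m ✓

Q ≈ 0.765 m³/s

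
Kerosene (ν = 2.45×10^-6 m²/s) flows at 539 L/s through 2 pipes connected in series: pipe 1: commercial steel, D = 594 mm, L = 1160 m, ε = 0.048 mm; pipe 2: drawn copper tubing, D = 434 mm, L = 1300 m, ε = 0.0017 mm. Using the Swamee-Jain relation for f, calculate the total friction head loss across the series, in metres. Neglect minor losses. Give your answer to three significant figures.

H ≈ 30.9 m

Pipe 1: V = 1.945 m/s, Re = 4.72×10^5, ε/D = 8.08×10^-5, f = 0.01434, h_1 = f(L/D)V²/2g = 5.400 m
Pipe 2: V = 3.644 m/s, Re = 6.45×10^5, ε/D = 3.92×10^-6, f = 0.01259, h_2 = f(L/D)V²/2g = 25.51 m
Series → Q common, losses add: H = Σh = 30.91 m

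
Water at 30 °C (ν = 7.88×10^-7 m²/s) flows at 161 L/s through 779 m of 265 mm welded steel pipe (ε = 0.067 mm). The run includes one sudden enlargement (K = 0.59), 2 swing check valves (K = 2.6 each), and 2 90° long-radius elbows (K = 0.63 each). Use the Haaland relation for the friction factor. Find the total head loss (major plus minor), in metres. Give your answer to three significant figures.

V = 4Q/(πD²) = 2.919 m/s; V²/2g = 0.4343 m
Re = 9.82×10^5, ε/D = 2.53×10^-4 → f = 0.01517 (Haaland)
Major: h_f = f(L/D)·V²/2g = 0.01517·2940·0.4343 = 19.36 m
Minor: ΣK = 7.05; h_m = ΣK·V²/2g = 3.062 m
Total H_L = 19.36 + 3.062 = 22.42 m

H_L ≈ 22.4 m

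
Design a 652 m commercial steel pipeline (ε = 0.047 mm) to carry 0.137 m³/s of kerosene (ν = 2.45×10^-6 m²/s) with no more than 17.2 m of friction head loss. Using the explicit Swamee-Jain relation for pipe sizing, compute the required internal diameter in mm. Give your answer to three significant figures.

Swamee-Jain (Type III): D = 0.66·[ε^1.25·(LQ²/(gh_f))^4.75 + ν·Q^9.4·(L/(gh_f))^5.2]^0.04
LQ²/(gh_f) = 0.07253; L/(gh_f) = 3.864
Term 1 = ε^1.25·(…)^4.75 = 1.50×10^-11; Term 2 = ν·Q^9.4·(…)^5.2 = 2.12×10^-11
D = 0.66·(1.50×10^-11 + 2.12×10^-11)^0.04 = 0.2523 m = 252 mm
Check: V = 2.74 m/s, Re = 2.82×10^5, f = 0.01631, h_f = 16.1 m ≈ 17.2 m ✓

D ≈ 252 mm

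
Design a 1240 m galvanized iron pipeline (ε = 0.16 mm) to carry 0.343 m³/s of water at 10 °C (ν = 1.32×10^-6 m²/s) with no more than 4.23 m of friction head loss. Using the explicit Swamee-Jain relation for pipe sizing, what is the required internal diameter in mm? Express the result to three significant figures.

D ≈ 548 mm

Swamee-Jain (Type III): D = 0.66·[ε^1.25·(LQ²/(gh_f))^4.75 + ν·Q^9.4·(L/(gh_f))^5.2]^0.04
LQ²/(gh_f) = 3.516; L/(gh_f) = 29.88
Term 1 = ε^1.25·(…)^4.75 = 0.00706; Term 2 = ν·Q^9.4·(…)^5.2 = 0.00266
D = 0.66·(0.00706 + 0.00266)^0.04 = 0.5483 m = 548 mm
Check: V = 1.45 m/s, Re = 6.03×10^5, f = 0.01611, h_f = 3.92 m ≈ 4.23 m ✓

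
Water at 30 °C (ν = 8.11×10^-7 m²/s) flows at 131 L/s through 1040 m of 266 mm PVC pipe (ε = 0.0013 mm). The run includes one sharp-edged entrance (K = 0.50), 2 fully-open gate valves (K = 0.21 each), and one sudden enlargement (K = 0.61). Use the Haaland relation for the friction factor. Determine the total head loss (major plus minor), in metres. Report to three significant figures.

H_L ≈ 13.9 m

V = 4Q/(πD²) = 2.357 m/s; V²/2g = 0.2832 m
Re = 7.73×10^5, ε/D = 4.89×10^-6 → f = 0.01217 (Haaland)
Major: h_f = f(L/D)·V²/2g = 0.01217·3910·0.2832 = 13.48 m
Minor: ΣK = 1.53; h_m = ΣK·V²/2g = 0.4333 m
Total H_L = 13.48 + 0.4333 = 13.91 m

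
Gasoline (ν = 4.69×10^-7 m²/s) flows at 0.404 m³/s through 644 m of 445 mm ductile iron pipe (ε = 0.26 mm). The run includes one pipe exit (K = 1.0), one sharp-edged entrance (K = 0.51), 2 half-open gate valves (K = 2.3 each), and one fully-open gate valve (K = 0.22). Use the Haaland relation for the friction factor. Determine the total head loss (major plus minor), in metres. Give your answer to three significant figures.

H_L ≈ 10.9 m

V = 4Q/(πD²) = 2.598 m/s; V²/2g = 0.3439 m
Re = 2.46×10^6, ε/D = 5.84×10^-4 → f = 0.01750 (Haaland)
Major: h_f = f(L/D)·V²/2g = 0.01750·1447·0.3439 = 8.708 m
Minor: ΣK = 6.33; h_m = ΣK·V²/2g = 2.177 m
Total H_L = 8.708 + 2.177 = 10.88 m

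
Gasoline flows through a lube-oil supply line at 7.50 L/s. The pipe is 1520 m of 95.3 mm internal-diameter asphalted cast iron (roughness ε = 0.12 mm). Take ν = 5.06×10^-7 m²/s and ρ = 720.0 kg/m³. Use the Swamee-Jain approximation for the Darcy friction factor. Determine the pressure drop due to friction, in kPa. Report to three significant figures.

Δp ≈ 141 kPa

V = 4Q/(πD²) = 4·0.00750/(π·0.0953²) = 1.051 m/s
Re = VD/ν = 1.051·0.0953/5.06×10^-7 = 1.98×10^5 → turbulent
ε/D = 0.12/95.3 = 0.00126
Swamee-Jain: f = 0.02217
h_f = f(L/D)V²/(2g) = 0.02217·(1520/0.0953)·1.051²/(2·9.81) = 19.92 m
Δp = ρg·h_f = 720.0·9.81·19.92 = 140.7 kPa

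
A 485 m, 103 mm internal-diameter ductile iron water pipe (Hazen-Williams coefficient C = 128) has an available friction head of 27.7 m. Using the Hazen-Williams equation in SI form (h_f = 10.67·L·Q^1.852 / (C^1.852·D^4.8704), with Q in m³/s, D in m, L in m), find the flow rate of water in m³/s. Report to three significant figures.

Rearranging: Q = [h_f·C^1.852·D^4.8704 / (10.67·L)]^(1/1.852)
Q = [27.7·128^1.852·0.103^4.8704 / (10.67·485)]^0.540 = 0.01926 m³/s

Q ≈ 0.0193 m³/s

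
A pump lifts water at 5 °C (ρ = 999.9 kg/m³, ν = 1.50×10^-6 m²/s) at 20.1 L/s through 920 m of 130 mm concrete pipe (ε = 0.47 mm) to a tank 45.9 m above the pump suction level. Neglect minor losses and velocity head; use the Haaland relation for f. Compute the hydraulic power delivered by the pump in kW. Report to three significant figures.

V = 4Q/(πD²) = 1.514 m/s; Re = 1.31×10^5; ε/D = 0.00362; f = 0.02845
h_f = f(L/D)V²/2g = 23.53 m
Total head H = z + h_f = 45.9 + 23.53 = 69.43 m
P_hyd = ρgQH = 999.9·9.81·0.0201·69.43 = 13.69 kW

P_hyd ≈ 13.7 kW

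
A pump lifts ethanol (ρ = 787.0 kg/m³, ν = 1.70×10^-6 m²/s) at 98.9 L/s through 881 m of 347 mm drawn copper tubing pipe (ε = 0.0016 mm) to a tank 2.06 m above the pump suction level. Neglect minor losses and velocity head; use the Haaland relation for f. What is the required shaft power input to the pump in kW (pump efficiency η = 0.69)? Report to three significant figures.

P_shaft ≈ 4.68 kW

V = 4Q/(πD²) = 1.046 m/s; Re = 2.13×10^5; ε/D = 4.61×10^-6; f = 0.01533
h_f = f(L/D)V²/2g = 2.170 m
Total head H = z + h_f = 2.06 + 2.170 = 4.230 m
P_hyd = ρgQH = 787.0·9.81·0.0989·4.230 = 3.230 kW
P_shaft = P_hyd/η = 3.230/0.69 = 4.681 kW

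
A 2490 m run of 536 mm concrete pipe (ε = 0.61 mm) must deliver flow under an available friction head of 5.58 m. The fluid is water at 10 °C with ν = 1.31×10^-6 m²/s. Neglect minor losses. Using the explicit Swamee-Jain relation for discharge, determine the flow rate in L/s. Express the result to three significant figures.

Swamee-Jain (Type II): Q = -0.965·√(gD⁵h_f/L)·ln[ε/(3.7D) + √(3.17ν²L/(gD³h_f))]
√(gD⁵h_f/L) = √(9.81·0.536⁵·5.58/2490) = 0.03119
ε/(3.7D) = 3.08×10^-4; √(3.17ν²L/(gD³h_f)) = 4.01×10^-5
Q = -0.965·0.03119·ln(3.477×10^-4) = 0.2397 m³/s
Check: V = 1.06 m/s, Re = 4.35×10^5, f = 0.02102, h_f = 5.62 m ≈ 5.58 m ✓

Q ≈ 240 L/s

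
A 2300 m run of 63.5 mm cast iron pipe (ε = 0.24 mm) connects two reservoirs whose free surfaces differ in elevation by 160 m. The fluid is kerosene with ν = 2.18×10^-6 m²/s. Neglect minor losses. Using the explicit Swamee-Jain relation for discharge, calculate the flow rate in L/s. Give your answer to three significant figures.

Swamee-Jain (Type II): Q = -0.965·√(gD⁵h_f/L)·ln[ε/(3.7D) + √(3.17ν²L/(gD³h_f))]
√(gD⁵h_f/L) = √(9.81·0.0635⁵·160/2300) = 8.394×10^-4
ε/(3.7D) = 0.00102; √(3.17ν²L/(gD³h_f)) = 2.94×10^-4
Q = -0.965·8.394×10^-4·ln(0.001315) = 0.005373 m³/s
Check: V = 1.70 m/s, Re = 4.94×10^4, f = 0.03045, h_f = 162 m ≈ 160 m ✓

Q ≈ 5.37 L/s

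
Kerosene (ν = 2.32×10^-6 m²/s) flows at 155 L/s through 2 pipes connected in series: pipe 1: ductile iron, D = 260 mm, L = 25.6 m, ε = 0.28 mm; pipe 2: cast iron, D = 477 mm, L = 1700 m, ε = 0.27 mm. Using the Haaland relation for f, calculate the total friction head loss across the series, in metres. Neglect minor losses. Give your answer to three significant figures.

H ≈ 3.51 m

Pipe 1: V = 2.919 m/s, Re = 3.27×10^5, ε/D = 0.00108, f = 0.02078, h_1 = f(L/D)V²/2g = 0.8888 m
Pipe 2: V = 0.8674 m/s, Re = 1.78×10^5, ε/D = 5.66×10^-4, f = 0.01916, h_2 = f(L/D)V²/2g = 2.618 m
Series → Q common, losses add: H = Σh = 3.507 m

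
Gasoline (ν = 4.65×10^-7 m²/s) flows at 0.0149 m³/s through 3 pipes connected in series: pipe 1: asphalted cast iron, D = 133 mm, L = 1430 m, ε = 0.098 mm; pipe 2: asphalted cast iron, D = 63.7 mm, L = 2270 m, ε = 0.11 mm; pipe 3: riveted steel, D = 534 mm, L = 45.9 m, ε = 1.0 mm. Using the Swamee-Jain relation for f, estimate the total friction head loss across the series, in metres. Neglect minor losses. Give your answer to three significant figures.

Pipe 1: V = 1.072 m/s, Re = 3.07×10^5, ε/D = 7.37×10^-4, f = 0.01955, h_1 = f(L/D)V²/2g = 12.32 m
Pipe 2: V = 4.675 m/s, Re = 6.40×10^5, ε/D = 0.00173, f = 0.02295, h_2 = f(L/D)V²/2g = 911.3 m
Pipe 3: V = 0.06653 m/s, Re = 7.64×10^4, ε/D = 0.00187, f = 0.02548, h_3 = f(L/D)V²/2g = 4.941×10^-4 m
Series → Q common, losses add: H = Σh = 923.6 m

H ≈ 924 m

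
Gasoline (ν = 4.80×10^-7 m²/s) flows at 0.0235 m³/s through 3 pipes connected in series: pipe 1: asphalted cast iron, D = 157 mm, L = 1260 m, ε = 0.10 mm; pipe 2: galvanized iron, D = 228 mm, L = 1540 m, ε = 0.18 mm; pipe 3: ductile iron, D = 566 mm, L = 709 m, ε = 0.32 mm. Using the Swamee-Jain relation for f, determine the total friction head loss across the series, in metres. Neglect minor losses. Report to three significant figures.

H ≈ 13.6 m

Pipe 1: V = 1.214 m/s, Re = 3.97×10^5, ε/D = 6.37×10^-4, f = 0.01878, h_1 = f(L/D)V²/2g = 11.32 m
Pipe 2: V = 0.5756 m/s, Re = 2.73×10^5, ε/D = 7.89×10^-4, f = 0.01992, h_2 = f(L/D)V²/2g = 2.272 m
Pipe 3: V = 0.09340 m/s, Re = 1.10×10^5, ε/D = 5.65×10^-4, f = 0.02046, h_3 = f(L/D)V²/2g = 0.01139 m
Series → Q common, losses add: H = Σh = 13.60 m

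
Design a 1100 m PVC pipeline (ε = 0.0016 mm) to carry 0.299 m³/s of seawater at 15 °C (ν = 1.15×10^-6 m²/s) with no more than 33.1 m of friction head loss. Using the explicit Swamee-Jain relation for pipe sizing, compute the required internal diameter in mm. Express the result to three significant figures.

D ≈ 313 mm

Swamee-Jain (Type III): D = 0.66·[ε^1.25·(LQ²/(gh_f))^4.75 + ν·Q^9.4·(L/(gh_f))^5.2]^0.04
LQ²/(gh_f) = 0.3029; L/(gh_f) = 3.388
Term 1 = ε^1.25·(…)^4.75 = 1.95×10^-10; Term 2 = ν·Q^9.4·(…)^5.2 = 7.72×10^-9
D = 0.66·(1.95×10^-10 + 7.72×10^-9)^0.04 = 0.3130 m = 313 mm
Check: V = 3.89 m/s, Re = 1.06×10^6, f = 0.01163, h_f = 31.5 m ≈ 33.1 m ✓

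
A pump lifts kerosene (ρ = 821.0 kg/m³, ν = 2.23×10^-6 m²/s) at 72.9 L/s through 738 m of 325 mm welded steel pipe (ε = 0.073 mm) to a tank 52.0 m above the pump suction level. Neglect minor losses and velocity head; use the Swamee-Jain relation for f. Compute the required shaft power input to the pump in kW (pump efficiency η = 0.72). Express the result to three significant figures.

P_shaft ≈ 43.7 kW

V = 4Q/(πD²) = 0.8788 m/s; Re = 1.28×10^5; ε/D = 2.25×10^-4; f = 0.01840
h_f = f(L/D)V²/2g = 1.644 m
Total head H = z + h_f = 52.0 + 1.644 = 53.64 m
P_hyd = ρgQH = 821.0·9.81·0.0729·53.64 = 31.50 kW
P_shaft = P_hyd/η = 31.50/0.72 = 43.75 kW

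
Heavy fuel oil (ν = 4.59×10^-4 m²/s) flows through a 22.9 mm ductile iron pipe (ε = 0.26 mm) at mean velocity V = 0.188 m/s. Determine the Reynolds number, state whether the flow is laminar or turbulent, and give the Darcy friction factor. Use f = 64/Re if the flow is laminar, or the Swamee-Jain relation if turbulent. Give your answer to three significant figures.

Re ≈ 9.38; laminar; f = 64/Re ≈ 6.82

Re = VD/ν = 0.1880·0.0229/4.59×10^-4 = 9.38
Re < 2300 → laminar → f = 64/Re = 6.823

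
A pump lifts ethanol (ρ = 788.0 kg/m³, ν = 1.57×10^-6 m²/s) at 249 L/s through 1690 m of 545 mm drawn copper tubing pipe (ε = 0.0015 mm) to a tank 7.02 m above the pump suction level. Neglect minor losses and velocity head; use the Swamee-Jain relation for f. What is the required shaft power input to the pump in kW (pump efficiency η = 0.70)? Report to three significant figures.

V = 4Q/(πD²) = 1.067 m/s; Re = 3.71×10^5; ε/D = 2.75×10^-6; f = 0.01386
h_f = f(L/D)V²/2g = 2.495 m
Total head H = z + h_f = 7.02 + 2.495 = 9.515 m
P_hyd = ρgQH = 788.0·9.81·0.249·9.515 = 18.32 kW
P_shaft = P_hyd/η = 18.32/0.70 = 26.17 kW

P_shaft ≈ 26.2 kW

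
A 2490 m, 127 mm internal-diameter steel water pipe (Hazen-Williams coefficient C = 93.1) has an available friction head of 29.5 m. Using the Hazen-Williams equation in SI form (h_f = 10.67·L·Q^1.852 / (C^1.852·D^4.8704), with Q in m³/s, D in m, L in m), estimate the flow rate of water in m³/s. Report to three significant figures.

Q ≈ 0.0104 m³/s

Rearranging: Q = [h_f·C^1.852·D^4.8704 / (10.67·L)]^(1/1.852)
Q = [29.5·93.1^1.852·0.127^4.8704 / (10.67·2490)]^0.540 = 0.01039 m³/s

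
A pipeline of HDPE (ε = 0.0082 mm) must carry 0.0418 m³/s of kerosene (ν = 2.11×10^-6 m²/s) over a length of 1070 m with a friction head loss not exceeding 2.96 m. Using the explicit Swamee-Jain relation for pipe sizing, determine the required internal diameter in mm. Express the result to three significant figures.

D ≈ 251 mm

Swamee-Jain (Type III): D = 0.66·[ε^1.25·(LQ²/(gh_f))^4.75 + ν·Q^9.4·(L/(gh_f))^5.2]^0.04
LQ²/(gh_f) = 0.06438; L/(gh_f) = 36.85
Term 1 = ε^1.25·(…)^4.75 = 9.64×10^-13; Term 2 = ν·Q^9.4·(…)^5.2 = 3.23×10^-11
D = 0.66·(9.64×10^-13 + 3.23×10^-11)^0.04 = 0.2514 m = 251 mm
Check: V = 0.842 m/s, Re = 1.00×10^5, f = 0.01805, h_f = 2.78 m ≈ 2.96 m ✓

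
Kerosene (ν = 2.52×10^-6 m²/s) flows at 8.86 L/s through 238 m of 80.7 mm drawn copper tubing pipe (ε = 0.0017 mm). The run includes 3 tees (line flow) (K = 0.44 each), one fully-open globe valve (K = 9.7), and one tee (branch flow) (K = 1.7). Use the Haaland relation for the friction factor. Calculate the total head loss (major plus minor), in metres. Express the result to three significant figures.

V = 4Q/(πD²) = 1.732 m/s; V²/2g = 0.1529 m
Re = 5.55×10^4, ε/D = 2.11×10^-5 → f = 0.02029 (Haaland)
Major: h_f = f(L/D)·V²/2g = 0.02029·2949·0.1529 = 9.152 m
Minor: ΣK = 12.7; h_m = ΣK·V²/2g = 1.945 m
Total H_L = 9.152 + 1.945 = 11.10 m

H_L ≈ 11.1 m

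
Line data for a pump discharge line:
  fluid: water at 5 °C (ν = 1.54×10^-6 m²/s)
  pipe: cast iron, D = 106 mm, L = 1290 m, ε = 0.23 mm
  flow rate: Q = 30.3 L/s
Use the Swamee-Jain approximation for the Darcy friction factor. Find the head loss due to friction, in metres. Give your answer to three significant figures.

h_f ≈ 181 m

V = 4Q/(πD²) = 4·0.0303/(π·0.106²) = 3.434 m/s
Re = VD/ν = 3.434·0.106/1.54×10^-6 = 2.36×10^5 → turbulent
ε/D = 0.23/106 = 0.00217
Swamee-Jain: f = 0.02482
h_f = f(L/D)V²/(2g) = 0.02482·(1290/0.106)·3.434²/(2·9.81) = 181.5 m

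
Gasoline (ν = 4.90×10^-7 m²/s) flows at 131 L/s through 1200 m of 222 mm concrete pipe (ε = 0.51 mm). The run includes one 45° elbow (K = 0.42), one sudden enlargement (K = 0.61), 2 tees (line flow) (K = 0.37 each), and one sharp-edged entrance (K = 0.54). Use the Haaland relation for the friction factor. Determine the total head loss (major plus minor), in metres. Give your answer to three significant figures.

V = 4Q/(πD²) = 3.384 m/s; V²/2g = 0.5838 m
Re = 1.53×10^6, ε/D = 0.00230 → f = 0.02445 (Haaland)
Major: h_f = f(L/D)·V²/2g = 0.02445·5405·0.5838 = 77.16 m
Minor: ΣK = 2.31; h_m = ΣK·V²/2g = 1.349 m
Total H_L = 77.16 + 1.349 = 78.51 m

H_L ≈ 78.5 m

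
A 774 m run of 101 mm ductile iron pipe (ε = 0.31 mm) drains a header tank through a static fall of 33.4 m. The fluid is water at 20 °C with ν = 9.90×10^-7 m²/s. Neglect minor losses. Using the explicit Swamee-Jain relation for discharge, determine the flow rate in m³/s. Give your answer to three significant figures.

Swamee-Jain (Type II): Q = -0.965·√(gD⁵h_f/L)·ln[ε/(3.7D) + √(3.17ν²L/(gD³h_f))]
√(gD⁵h_f/L) = √(9.81·0.101⁵·33.4/774) = 0.002109
ε/(3.7D) = 8.30×10^-4; √(3.17ν²L/(gD³h_f)) = 8.44×10^-5
Q = -0.965·0.002109·ln(9.139×10^-4) = 0.01424 m³/s
Check: V = 1.78 m/s, Re = 1.81×10^5, f = 0.02725, h_f = 33.6 m ≈ 33.4 m ✓

Q ≈ 0.0142 m³/s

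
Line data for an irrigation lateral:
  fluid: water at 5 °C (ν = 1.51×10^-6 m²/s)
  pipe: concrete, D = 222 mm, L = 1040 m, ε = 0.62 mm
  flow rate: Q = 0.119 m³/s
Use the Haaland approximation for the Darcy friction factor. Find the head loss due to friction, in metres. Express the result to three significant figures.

V = 4Q/(πD²) = 4·0.119/(π·0.222²) = 3.074 m/s
Re = VD/ν = 3.074·0.222/1.51×10^-6 = 4.52×10^5 → turbulent
ε/D = 0.62/222 = 0.00279
Haaland: f = 0.02598
h_f = f(L/D)V²/(2g) = 0.02598·(1040/0.222)·3.074²/(2·9.81) = 58.63 m

h_f ≈ 58.6 m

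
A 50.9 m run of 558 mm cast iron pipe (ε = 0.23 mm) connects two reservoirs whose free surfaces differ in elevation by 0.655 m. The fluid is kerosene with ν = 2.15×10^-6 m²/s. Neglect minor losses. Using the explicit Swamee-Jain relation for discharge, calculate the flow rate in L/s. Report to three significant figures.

Swamee-Jain (Type II): Q = -0.965·√(gD⁵h_f/L)·ln[ε/(3.7D) + √(3.17ν²L/(gD³h_f))]
√(gD⁵h_f/L) = √(9.81·0.558⁵·0.655/50.9) = 0.08264
ε/(3.7D) = 1.11×10^-4; √(3.17ν²L/(gD³h_f)) = 2.58×10^-5
Q = -0.965·0.08264·ln(1.372×10^-4) = 0.7092 m³/s
Check: V = 2.90 m/s, Re = 7.53×10^5, f = 0.01686, h_f = 0.659 m ≈ 0.655 m ✓

Q ≈ 709 L/s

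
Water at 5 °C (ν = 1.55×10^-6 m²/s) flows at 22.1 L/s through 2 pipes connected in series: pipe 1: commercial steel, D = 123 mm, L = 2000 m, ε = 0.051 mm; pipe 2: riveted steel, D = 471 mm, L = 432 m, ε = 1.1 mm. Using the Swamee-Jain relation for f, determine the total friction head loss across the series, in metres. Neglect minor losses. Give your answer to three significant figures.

H ≈ 54.7 m

Pipe 1: V = 1.860 m/s, Re = 1.48×10^5, ε/D = 4.15×10^-4, f = 0.01908, h_1 = f(L/D)V²/2g = 54.70 m
Pipe 2: V = 0.1268 m/s, Re = 3.85×10^4, ε/D = 0.00234, f = 0.02825, h_2 = f(L/D)V²/2g = 0.02125 m
Series → Q common, losses add: H = Σh = 54.72 m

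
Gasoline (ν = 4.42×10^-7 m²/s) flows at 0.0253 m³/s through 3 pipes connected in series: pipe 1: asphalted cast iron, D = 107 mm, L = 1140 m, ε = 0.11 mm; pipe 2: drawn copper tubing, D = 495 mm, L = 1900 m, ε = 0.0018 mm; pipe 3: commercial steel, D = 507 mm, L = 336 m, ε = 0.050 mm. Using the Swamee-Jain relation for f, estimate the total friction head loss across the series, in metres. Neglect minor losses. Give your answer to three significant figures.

H ≈ 87.4 m

Pipe 1: V = 2.814 m/s, Re = 6.81×10^5, ε/D = 0.00103, f = 0.02031, h_1 = f(L/D)V²/2g = 87.31 m
Pipe 2: V = 0.1315 m/s, Re = 1.47×10^5, ε/D = 3.64×10^-6, f = 0.01653, h_2 = f(L/D)V²/2g = 0.05589 m
Pipe 3: V = 0.1253 m/s, Re = 1.44×10^5, ε/D = 9.86×10^-5, f = 0.01729, h_3 = f(L/D)V²/2g = 0.009172 m
Series → Q common, losses add: H = Σh = 87.37 m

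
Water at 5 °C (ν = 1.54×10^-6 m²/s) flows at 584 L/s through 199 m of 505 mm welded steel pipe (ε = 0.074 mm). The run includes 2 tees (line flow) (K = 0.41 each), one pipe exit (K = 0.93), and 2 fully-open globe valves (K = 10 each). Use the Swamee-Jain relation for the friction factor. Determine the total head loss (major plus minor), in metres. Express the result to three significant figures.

H_L ≈ 11.8 m

V = 4Q/(πD²) = 2.916 m/s; V²/2g = 0.4333 m
Re = 9.56×10^5, ε/D = 1.47×10^-4 → f = 0.01419 (Swamee-Jain)
Major: h_f = f(L/D)·V²/2g = 0.01419·394.1·0.4333 = 2.422 m
Minor: ΣK = 21.8; h_m = ΣK·V²/2g = 9.424 m
Total H_L = 2.422 + 9.424 = 11.85 m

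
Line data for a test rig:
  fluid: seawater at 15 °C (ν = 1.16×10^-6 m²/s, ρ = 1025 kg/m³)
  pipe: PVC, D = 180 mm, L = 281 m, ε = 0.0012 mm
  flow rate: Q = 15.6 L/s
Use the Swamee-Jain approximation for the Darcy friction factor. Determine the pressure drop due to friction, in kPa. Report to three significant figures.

V = 4Q/(πD²) = 4·0.0156/(π·0.180²) = 0.6130 m/s
Re = VD/ν = 0.6130·0.180/1.16×10^-6 = 9.51×10^4 → turbulent
ε/D = 0.0012/180 = 6.67×10^-6
Swamee-Jain: f = 0.01809
h_f = f(L/D)V²/(2g) = 0.01809·(281/0.180)·0.6130²/(2·9.81) = 0.5410 m
Δp = ρg·h_f = 1025·9.81·0.5410 = 5.439 kPa

Δp ≈ 5.44 kPa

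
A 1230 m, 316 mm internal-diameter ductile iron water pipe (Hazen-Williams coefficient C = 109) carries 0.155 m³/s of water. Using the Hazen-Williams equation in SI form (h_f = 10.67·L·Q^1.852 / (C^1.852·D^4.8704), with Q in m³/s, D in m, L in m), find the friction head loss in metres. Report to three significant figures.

h_f ≈ 19.1 m

h_f = 10.67·1230·0.155^1.852 / (109^1.852·0.316^4.8704) = 19.14 m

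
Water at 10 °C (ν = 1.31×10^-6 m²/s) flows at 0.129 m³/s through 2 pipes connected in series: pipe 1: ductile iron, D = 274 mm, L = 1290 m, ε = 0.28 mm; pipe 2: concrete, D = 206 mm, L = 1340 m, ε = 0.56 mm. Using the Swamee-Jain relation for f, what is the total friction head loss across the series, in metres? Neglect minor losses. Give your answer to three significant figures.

H ≈ 152 m

Pipe 1: V = 2.188 m/s, Re = 4.58×10^5, ε/D = 0.00102, f = 0.02051, h_1 = f(L/D)V²/2g = 23.55 m
Pipe 2: V = 3.870 m/s, Re = 6.09×10^5, ε/D = 0.00272, f = 0.02579, h_2 = f(L/D)V²/2g = 128.1 m
Series → Q common, losses add: H = Σh = 151.7 m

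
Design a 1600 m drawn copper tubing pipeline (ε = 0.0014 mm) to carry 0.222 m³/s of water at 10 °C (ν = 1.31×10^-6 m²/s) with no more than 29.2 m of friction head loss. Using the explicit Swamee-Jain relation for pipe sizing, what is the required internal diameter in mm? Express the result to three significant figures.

D ≈ 312 mm

Swamee-Jain (Type III): D = 0.66·[ε^1.25·(LQ²/(gh_f))^4.75 + ν·Q^9.4·(L/(gh_f))^5.2]^0.04
LQ²/(gh_f) = 0.2753; L/(gh_f) = 5.586
Term 1 = ε^1.25·(…)^4.75 = 1.05×10^-10; Term 2 = ν·Q^9.4·(…)^5.2 = 7.21×10^-9
D = 0.66·(1.05×10^-10 + 7.21×10^-9)^0.04 = 0.3120 m = 312 mm
Check: V = 2.90 m/s, Re = 6.92×10^5, f = 0.01245, h_f = 27.5 m ≈ 29.2 m ✓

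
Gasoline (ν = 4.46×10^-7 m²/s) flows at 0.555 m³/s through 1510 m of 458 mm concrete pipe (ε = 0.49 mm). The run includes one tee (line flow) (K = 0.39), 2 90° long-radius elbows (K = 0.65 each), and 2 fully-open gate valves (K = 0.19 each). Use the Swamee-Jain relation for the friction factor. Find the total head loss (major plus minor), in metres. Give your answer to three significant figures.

V = 4Q/(πD²) = 3.369 m/s; V²/2g = 0.5784 m
Re = 3.46×10^6, ε/D = 0.00107 → f = 0.02009 (Swamee-Jain)
Major: h_f = f(L/D)·V²/2g = 0.02009·3297·0.5784 = 38.31 m
Minor: ΣK = 2.07; h_m = ΣK·V²/2g = 1.197 m
Total H_L = 38.31 + 1.197 = 39.51 m

H_L ≈ 39.5 m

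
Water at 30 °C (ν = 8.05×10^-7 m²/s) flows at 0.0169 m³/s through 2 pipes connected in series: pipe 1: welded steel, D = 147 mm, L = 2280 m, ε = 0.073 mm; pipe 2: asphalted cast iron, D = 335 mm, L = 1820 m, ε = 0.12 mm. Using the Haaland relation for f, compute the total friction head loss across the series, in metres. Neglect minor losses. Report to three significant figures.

Pipe 1: V = 0.9958 m/s, Re = 1.82×10^5, ε/D = 4.97×10^-4, f = 0.01878, h_1 = f(L/D)V²/2g = 14.72 m
Pipe 2: V = 0.1917 m/s, Re = 7.98×10^4, ε/D = 3.58×10^-4, f = 0.02013, h_2 = f(L/D)V²/2g = 0.2049 m
Series → Q common, losses add: H = Σh = 14.92 m

H ≈ 14.9 m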